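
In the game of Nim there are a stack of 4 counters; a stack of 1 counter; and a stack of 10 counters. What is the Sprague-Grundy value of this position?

15

Bitwise XOR of the heap sizes:
  0100  (4)
  0001  (1)
  1010  (10)
  ----
  1111  (15)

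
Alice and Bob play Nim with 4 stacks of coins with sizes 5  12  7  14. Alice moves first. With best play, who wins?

Bob wins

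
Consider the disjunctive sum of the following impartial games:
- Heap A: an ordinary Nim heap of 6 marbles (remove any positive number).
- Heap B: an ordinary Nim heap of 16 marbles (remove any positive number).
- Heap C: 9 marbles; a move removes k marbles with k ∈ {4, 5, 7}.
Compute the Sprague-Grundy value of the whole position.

20

Heap A is a plain Nim heap of size 6, so its Grundy value is 6.
Heap B is a plain Nim heap of size 16, so its Grundy value is 16.
Build the Grundy sequence for heap C with g(k) = mex{g(k−s) : s ∈ {4, 5, 7}, s ≤ k}:
k:     0  1  2  3  4  5  6  7  8  9
g(k):  0  0  0  0  1  1  1  1  2  2
So g(9) = 2.
The value of a disjunctive sum is the nim-sum of the parts.
Combined value = 6 ⊕ 16 ⊕ 2 = 20.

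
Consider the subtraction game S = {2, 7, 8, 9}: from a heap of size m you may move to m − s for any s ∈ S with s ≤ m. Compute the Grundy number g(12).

2

Compute g(0), g(1), … for moves {2, 7, 8, 9}:
g(0) = mex{} = 0
g(1) = mex{} = 0
g(2) = mex{0} = 1
g(3) = mex{0} = 1
g(4) = mex{1} = 0
g(5) = mex{1} = 0
g(6) = mex{0} = 1
g(7) = mex{0} = 1
g(8) = mex{0,1} = 2
g(9) = mex{0,1} = 2
g(10) = mex{0,1,2} = 3
g(11) = mex{0,1,2} = 3
g(12) = mex{0,1,3} = 2
So g(12) = 2.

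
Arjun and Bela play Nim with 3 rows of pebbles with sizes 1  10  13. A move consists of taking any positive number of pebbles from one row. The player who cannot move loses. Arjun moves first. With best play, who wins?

Nim-sum: 1 ⊕ 10 ⊕ 13 = 6.
The nim-sum is 6 ≠ 0, so this is an N-position: the player to move can win; Arjun has a winning move.

Arjun wins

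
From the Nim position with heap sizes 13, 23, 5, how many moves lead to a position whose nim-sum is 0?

1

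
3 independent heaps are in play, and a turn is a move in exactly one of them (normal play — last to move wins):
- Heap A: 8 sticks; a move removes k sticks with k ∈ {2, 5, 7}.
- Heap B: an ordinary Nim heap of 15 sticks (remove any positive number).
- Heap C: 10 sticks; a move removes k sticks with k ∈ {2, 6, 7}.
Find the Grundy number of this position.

14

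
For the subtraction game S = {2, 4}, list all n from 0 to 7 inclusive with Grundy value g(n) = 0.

0, 1, 6, 7

Compute g(0), g(1), … for moves {2, 4}:
g(0) = mex{} = 0
g(1) = mex{} = 0
g(2) = mex{0} = 1
g(3) = mex{0} = 1
g(4) = mex{0,1} = 2
g(5) = mex{0,1} = 2
g(6) = mex{1,2} = 0
g(7) = mex{1,2} = 0
The P-positions (g = 0) in 0..7 are 0, 1, 6, 7.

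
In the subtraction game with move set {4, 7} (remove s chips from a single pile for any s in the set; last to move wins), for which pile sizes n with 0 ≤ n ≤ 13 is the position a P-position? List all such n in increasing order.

Grundy values for subtraction set {4, 7}:
g(0) = mex{} = 0
g(1) = mex{} = 0
g(2) = mex{} = 0
g(3) = mex{} = 0
g(4) = mex{0} = 1
g(5) = mex{0} = 1
g(6) = mex{0} = 1
g(7) = mex{0} = 1
g(8) = mex{0,1} = 2
g(9) = mex{0,1} = 2
g(10) = mex{0,1} = 2
g(11) = mex{1} = 0
g(12) = mex{1,2} = 0
g(13) = mex{1,2} = 0
The P-positions (g = 0) in 0..13 are 0, 1, 2, 3, 11, 12, 13.

0, 1, 2, 3, 11, 12, 13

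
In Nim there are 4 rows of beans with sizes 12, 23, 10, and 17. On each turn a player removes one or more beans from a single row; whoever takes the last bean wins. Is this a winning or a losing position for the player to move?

Nim-sum: 12 ^ 23 ^ 10 ^ 17 = 0.
The nim-sum is 0, so this is a P-position: the player to move is in a losing position under optimal play.

Losing position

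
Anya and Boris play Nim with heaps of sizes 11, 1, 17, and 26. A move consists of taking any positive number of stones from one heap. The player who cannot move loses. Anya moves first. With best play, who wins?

Anya wins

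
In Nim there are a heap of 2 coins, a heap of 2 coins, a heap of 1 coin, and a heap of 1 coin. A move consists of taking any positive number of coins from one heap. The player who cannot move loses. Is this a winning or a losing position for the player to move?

Nim-sum: 2 ⊕ 2 ⊕ 1 ⊕ 1 = 0.
The nim-sum is 0, so this is a P-position: the player to move is in a losing position under optimal play.

Losing position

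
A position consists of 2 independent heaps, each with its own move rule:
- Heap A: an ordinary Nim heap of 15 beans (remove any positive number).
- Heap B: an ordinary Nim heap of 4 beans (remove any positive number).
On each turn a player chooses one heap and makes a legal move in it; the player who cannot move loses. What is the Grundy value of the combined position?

Heap A is a plain Nim heap of size 15, so its Grundy value is 15.
Heap B is a plain Nim heap of size 4, so its Grundy value is 4.
The value of a disjunctive sum is the nim-sum of the parts.
Combined value = 15 ⊕ 4 = 11.

11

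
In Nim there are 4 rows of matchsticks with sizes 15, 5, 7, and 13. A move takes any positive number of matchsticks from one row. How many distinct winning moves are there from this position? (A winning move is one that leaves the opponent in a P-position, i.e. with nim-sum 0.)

0

Write each in binary and XOR column by column:
  1111  (15)
  0101  (5)
  0111  (7)
  1101  (13)
  ----
  0000  (0)
The nim-sum is already 0, so every move leaves a nonzero nim-sum — there are no winning moves.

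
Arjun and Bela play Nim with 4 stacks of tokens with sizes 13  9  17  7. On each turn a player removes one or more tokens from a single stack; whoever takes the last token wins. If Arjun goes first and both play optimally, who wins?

Arjun wins

Nim-sum: 13 XOR 9 XOR 17 XOR 7 = 18.
The nim-sum is 18 ≠ 0, so this is an N-position: the player to move can win; Arjun has a winning move.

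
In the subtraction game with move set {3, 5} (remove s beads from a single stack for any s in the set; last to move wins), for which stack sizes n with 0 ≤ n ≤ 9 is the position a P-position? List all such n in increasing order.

0, 1, 2, 8, 9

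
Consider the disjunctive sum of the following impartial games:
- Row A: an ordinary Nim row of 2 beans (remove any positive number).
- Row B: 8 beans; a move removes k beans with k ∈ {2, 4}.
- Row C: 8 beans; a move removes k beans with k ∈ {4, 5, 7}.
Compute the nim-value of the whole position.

1

Row A is a plain Nim row of size 2, so its Grundy value is 2.
For row B, compute g(0), g(1), … with moves {2, 4}:
k:     0  1  2  3  4  5  6  7  8
g(k):  0  0  1  1  2  2  0  0  1
So g(8) = 1.
Build the Grundy sequence for row C with g(k) = mex{g(k−s) : s ∈ {4, 5, 7}, s ≤ k}:
g(0) = mex{} = 0
g(1) = mex{} = 0
g(2) = mex{} = 0
g(3) = mex{} = 0
g(4) = mex{0} = 1
g(5) = mex{0} = 1
g(6) = mex{0} = 1
g(7) = mex{0} = 1
g(8) = mex{0,1} = 2
So g(8) = 2.
By the Sprague-Grundy theorem, the Grundy value of a sum of independent games is the XOR of the component values.
Combined value = 2 XOR 1 XOR 2 = 1.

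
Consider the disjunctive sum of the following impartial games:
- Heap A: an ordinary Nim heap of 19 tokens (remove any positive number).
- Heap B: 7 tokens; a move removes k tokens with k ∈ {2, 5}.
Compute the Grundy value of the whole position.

Heap A is a plain Nim heap of size 19, so its Grundy value is 19.
Build the Grundy sequence for heap B with g(k) = mex{g(k−s) : s ∈ {2, 5}, s ≤ k}:
k:     0  1  2  3  4  5  6  7
g(k):  0  0  1  1  0  2  1  0
So g(7) = 0.
By the Sprague-Grundy theorem, the Grundy value of a sum of independent games is the XOR of the component values.
Combined value = 19 ⊕ 0 = 19.

19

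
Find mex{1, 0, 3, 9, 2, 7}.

The values 0, 1, 2, 3 are all present; 4 is the first non-negative integer missing from the set.

4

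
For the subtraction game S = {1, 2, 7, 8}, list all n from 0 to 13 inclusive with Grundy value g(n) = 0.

Build the Grundy sequence with g(k) = mex{g(k−s) : s ∈ {1, 2, 7, 8}, s ≤ k}:
g(0) = mex{} = 0
g(1) = mex{0} = 1
g(2) = mex{0,1} = 2
g(3) = mex{1,2} = 0
g(4) = mex{0,2} = 1
g(5) = mex{0,1} = 2
g(6) = mex{1,2} = 0
g(7) = mex{0,2} = 1
g(8) = mex{0,1} = 2
g(9) = mex{1,2} = 0
g(10) = mex{0,2} = 1
g(11) = mex{0,1} = 2
g(12) = mex{1,2} = 0
g(13) = mex{0,2} = 1
The P-positions (g = 0) in 0..13 are 0, 3, 6, 9, 12.

0, 3, 6, 9, 12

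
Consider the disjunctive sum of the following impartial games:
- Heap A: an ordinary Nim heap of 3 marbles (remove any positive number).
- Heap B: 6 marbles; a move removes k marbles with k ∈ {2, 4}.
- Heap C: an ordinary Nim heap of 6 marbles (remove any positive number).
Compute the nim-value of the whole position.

5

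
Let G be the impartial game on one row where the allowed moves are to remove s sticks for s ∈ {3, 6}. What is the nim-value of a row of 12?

Grundy values for subtraction set {3, 6}:
k:     0  1  2  3  4  5  6  7  8  9 10 11 12
g(k):  0  0  0  1  1  1  2  2  2  0  0  0  1
So g(12) = 1.

1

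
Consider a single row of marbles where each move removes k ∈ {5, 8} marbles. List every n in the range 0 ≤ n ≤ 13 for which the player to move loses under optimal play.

0, 1, 2, 3, 4, 13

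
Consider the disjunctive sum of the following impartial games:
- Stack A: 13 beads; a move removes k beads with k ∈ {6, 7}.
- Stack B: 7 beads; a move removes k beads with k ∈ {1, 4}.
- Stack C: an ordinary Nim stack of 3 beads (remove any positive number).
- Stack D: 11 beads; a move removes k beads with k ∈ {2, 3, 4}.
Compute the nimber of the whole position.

For stack A, compute g(0), g(1), … with moves {6, 7}:
g(0) = mex{} = 0
g(1) = mex{} = 0
g(2) = mex{} = 0
g(3) = mex{} = 0
g(4) = mex{} = 0
g(5) = mex{} = 0
g(6) = mex{0} = 1
g(7) = mex{0} = 1
g(8) = mex{0} = 1
g(9) = mex{0} = 1
g(10) = mex{0} = 1
g(11) = mex{0} = 1
g(12) = mex{0,1} = 2
g(13) = mex{1} = 0
So g(13) = 0.
For stack B, compute g(0), g(1), … with moves {1, 4}:
k:     0  1  2  3  4  5  6  7
g(k):  0  1  0  1  2  0  1  0
So g(7) = 0.
Stack C is a plain Nim stack of size 3, so its Grundy value is 3.
For stack D, compute g(0), g(1), … with moves {2, 3, 4}:
g(0) = mex{} = 0
g(1) = mex{} = 0
g(2) = mex{0} = 1
g(3) = mex{0} = 1
g(4) = mex{0,1} = 2
g(5) = mex{0,1} = 2
g(6) = mex{1,2} = 0
g(7) = mex{1,2} = 0
g(8) = mex{0,2} = 1
g(9) = mex{0,2} = 1
g(10) = mex{0,1} = 2
g(11) = mex{0,1} = 2
So g(11) = 2.
By the Sprague-Grundy theorem, the Grundy value of a sum of independent games is the XOR of the component values.
Combined value = 0 XOR 0 XOR 3 XOR 2 = 1.

1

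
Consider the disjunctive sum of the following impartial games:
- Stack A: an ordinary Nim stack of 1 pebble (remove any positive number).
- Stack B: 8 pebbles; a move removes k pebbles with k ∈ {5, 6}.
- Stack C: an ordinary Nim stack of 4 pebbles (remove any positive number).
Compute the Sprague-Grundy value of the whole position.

4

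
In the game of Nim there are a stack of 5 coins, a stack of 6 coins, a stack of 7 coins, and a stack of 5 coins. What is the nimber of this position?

Compute the nim-sum pairwise:
5 XOR 6 = 3
3 XOR 7 = 4
4 XOR 5 = 1

1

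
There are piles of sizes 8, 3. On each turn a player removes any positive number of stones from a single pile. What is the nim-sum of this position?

Nim-sum: 8 XOR 3 = 11.

11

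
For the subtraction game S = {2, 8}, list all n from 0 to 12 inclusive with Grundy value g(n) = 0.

0, 1, 4, 5, 10, 11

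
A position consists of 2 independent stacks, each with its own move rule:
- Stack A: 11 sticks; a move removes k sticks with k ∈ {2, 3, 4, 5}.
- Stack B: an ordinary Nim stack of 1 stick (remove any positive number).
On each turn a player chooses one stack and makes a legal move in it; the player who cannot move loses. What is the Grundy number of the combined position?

For stack A, compute g(0), g(1), … with moves {2, 3, 4, 5}:
g(0) = mex{} = 0
g(1) = mex{} = 0
g(2) = mex{0} = 1
g(3) = mex{0} = 1
g(4) = mex{0,1} = 2
g(5) = mex{0,1} = 2
g(6) = mex{0,1,2} = 3
g(7) = mex{1,2} = 0
g(8) = mex{1,2,3} = 0
g(9) = mex{0,2,3} = 1
g(10) = mex{0,2,3} = 1
g(11) = mex{0,1,3} = 2
So g(11) = 2.
Stack B is a plain Nim stack of size 1, so its Grundy value is 1.
The value of a disjunctive sum is the nim-sum of the parts.
Combined value = 2 ⊕ 1 = 3.

3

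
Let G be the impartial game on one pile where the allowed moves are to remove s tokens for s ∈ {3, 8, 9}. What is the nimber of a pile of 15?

1

Build the Grundy sequence with g(k) = mex{g(k−s) : s ∈ {3, 8, 9}, s ≤ k}:
k:     0  1  2  3  4  5  6  7  8  9 10 11 12 13 14 15
g(k):  0  0  0  1  1  1  0  0  2  1  1  3  0  0  2  1
So g(15) = 1.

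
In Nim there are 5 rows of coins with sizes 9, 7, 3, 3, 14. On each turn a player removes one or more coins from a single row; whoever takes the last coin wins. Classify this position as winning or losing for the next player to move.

Compute the nim-sum pairwise:
9 ^ 7 = 14
14 ^ 3 = 13
13 ^ 3 = 14
14 ^ 14 = 0
The nim-sum is 0, so this is a P-position: the player to move is in a losing position under optimal play.

Losing position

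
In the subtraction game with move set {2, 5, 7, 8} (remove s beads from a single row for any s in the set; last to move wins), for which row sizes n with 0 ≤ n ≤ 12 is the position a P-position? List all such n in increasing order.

Build the Grundy sequence with g(k) = mex{g(k−s) : s ∈ {2, 5, 7, 8}, s ≤ k}:
g(0) = mex{} = 0
g(1) = mex{} = 0
g(2) = mex{0} = 1
g(3) = mex{0} = 1
g(4) = mex{1} = 0
g(5) = mex{0,1} = 2
g(6) = mex{0} = 1
g(7) = mex{0,1,2} = 3
g(8) = mex{0,1} = 2
g(9) = mex{0,1,3} = 2
g(10) = mex{1,2} = 0
g(11) = mex{0,1,2} = 3
g(12) = mex{0,2,3} = 1
The P-positions (g = 0) in 0..12 are 0, 1, 4, 10.

0, 1, 4, 10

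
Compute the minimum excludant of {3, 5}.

0

0 is not in the set, so the mex is 0.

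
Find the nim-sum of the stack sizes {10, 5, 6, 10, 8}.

11

Write each in binary and XOR column by column:
  1010  (10)
  0101  (5)
  0110  (6)
  1010  (10)
  1000  (8)
  ----
  1011  (11)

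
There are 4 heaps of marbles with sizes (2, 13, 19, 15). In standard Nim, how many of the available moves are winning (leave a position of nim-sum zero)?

Compute the nim-sum pairwise:
2 ^ 13 = 15
15 ^ 19 = 28
28 ^ 15 = 19
The overall nim-sum is X = 19. A heap of size p has a winning move iff p XOR X < p (reduce it to p XOR X).
  2: 2 XOR 19 = 17 ≥ 2 — no move.
  13: 13 XOR 19 = 30 ≥ 13 — no move.
  19: 19 XOR 19 = 0 < 19 — winning move (to 0).
  15: 15 XOR 19 = 28 ≥ 15 — no move.
That gives 1 winning move.

1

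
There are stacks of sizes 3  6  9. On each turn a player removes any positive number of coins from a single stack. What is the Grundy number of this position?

Compute the nim-sum pairwise:
3 XOR 6 = 5
5 XOR 9 = 12

12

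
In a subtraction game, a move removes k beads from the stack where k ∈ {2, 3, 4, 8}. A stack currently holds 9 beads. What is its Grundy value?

1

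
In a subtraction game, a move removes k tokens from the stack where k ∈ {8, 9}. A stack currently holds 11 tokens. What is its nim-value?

1

Compute g(0), g(1), … for moves {8, 9}:
g(0) = mex{} = 0
g(1) = mex{} = 0
g(2) = mex{} = 0
g(3) = mex{} = 0
g(4) = mex{} = 0
g(5) = mex{} = 0
g(6) = mex{} = 0
g(7) = mex{} = 0
g(8) = mex{0} = 1
g(9) = mex{0} = 1
g(10) = mex{0} = 1
g(11) = mex{0} = 1
So g(11) = 1.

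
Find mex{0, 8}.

0 is in the set but 1 is not, so the mex is 1.

1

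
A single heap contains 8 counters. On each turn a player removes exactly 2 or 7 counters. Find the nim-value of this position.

2

Build the Grundy sequence with g(k) = mex{g(k−s) : s ∈ {2, 7}, s ≤ k}:
g(0) = mex{} = 0
g(1) = mex{} = 0
g(2) = mex{0} = 1
g(3) = mex{0} = 1
g(4) = mex{1} = 0
g(5) = mex{1} = 0
g(6) = mex{0} = 1
g(7) = mex{0} = 1
g(8) = mex{0,1} = 2
So g(8) = 2.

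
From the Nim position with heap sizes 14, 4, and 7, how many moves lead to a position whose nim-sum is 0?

1

Compute the nim-sum pairwise:
14 ⊕ 4 = 10
10 ⊕ 7 = 13
The overall nim-sum is X = 13. A heap of size p has a winning move iff p XOR X < p (reduce it to p XOR X).
  14: 14 XOR 13 = 3 < 14 — winning move (to 3).
  4: 4 XOR 13 = 9 ≥ 4 — no move.
  7: 7 XOR 13 = 10 ≥ 7 — no move.
That gives 1 winning move.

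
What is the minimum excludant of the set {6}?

0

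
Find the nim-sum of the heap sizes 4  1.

5

Compute the nim-sum pairwise:
4 XOR 1 = 5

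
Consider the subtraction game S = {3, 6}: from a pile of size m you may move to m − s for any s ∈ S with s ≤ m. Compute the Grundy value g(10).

0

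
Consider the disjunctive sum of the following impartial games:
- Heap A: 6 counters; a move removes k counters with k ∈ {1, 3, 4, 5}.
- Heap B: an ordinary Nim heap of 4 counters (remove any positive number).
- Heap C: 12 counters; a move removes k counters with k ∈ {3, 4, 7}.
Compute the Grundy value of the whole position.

6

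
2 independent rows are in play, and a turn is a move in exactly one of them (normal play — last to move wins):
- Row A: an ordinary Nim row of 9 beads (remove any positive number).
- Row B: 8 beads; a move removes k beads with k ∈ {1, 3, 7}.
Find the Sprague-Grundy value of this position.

Row A is a plain Nim row of size 9, so its Grundy value is 9.
Grundy values for row B (subtraction set {1, 3, 7}):
k:     0  1  2  3  4  5  6  7  8
g(k):  0  1  0  1  0  1  0  1  0
So g(8) = 0.
The value of a disjunctive sum is the nim-sum of the parts.
Combined value = 9 XOR 0 = 9.

9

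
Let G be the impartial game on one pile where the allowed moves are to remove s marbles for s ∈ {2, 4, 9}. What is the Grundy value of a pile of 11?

2

Compute g(0), g(1), … for moves {2, 4, 9}:
g(0) = mex{} = 0
g(1) = mex{} = 0
g(2) = mex{0} = 1
g(3) = mex{0} = 1
g(4) = mex{0,1} = 2
g(5) = mex{0,1} = 2
g(6) = mex{1,2} = 0
g(7) = mex{1,2} = 0
g(8) = mex{0,2} = 1
g(9) = mex{0,2} = 1
g(10) = mex{0,1} = 2
g(11) = mex{0,1} = 2
So g(11) = 2.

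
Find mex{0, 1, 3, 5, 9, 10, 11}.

The values 0, 1 are all present; 2 is the first non-negative integer missing from the set.

2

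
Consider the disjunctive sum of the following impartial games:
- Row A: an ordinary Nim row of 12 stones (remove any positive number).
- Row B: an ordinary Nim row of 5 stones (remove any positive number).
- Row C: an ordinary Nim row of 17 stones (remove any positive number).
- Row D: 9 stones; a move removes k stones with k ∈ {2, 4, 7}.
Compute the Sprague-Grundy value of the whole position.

Row A is a plain Nim row of size 12, so its Grundy value is 12.
Row B is a plain Nim row of size 5, so its Grundy value is 5.
Row C is a plain Nim row of size 17, so its Grundy value is 17.
Build the Grundy sequence for row D with g(k) = mex{g(k−s) : s ∈ {2, 4, 7}, s ≤ k}:
k:     0  1  2  3  4  5  6  7  8  9
g(k):  0  0  1  1  2  2  0  3  1  0
So g(9) = 0.
The value of a disjunctive sum is the nim-sum of the parts.
Combined value = 12 ⊕ 5 ⊕ 17 ⊕ 0 = 24.

24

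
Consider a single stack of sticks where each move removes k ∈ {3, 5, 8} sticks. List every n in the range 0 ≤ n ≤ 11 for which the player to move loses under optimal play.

0, 1, 2, 11

Build the Grundy sequence with g(k) = mex{g(k−s) : s ∈ {3, 5, 8}, s ≤ k}:
k:     0  1  2  3  4  5  6  7  8  9 10 11
g(k):  0  0  0  1  1  1  2  2  2  3  3  0
The P-positions (g = 0) in 0..11 are 0, 1, 2, 11.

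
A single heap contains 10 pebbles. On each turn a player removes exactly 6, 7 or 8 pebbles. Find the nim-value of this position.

Grundy values for subtraction set {6, 7, 8}:
k:     0  1  2  3  4  5  6  7  8  9 10
g(k):  0  0  0  0  0  0  1  1  1  1  1
So g(10) = 1.

1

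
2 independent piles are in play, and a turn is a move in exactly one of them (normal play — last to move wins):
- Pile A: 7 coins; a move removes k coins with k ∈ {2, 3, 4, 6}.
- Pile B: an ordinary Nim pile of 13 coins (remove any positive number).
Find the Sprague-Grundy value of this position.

Build the Grundy sequence for pile A with g(k) = mex{g(k−s) : s ∈ {2, 3, 4, 6}, s ≤ k}:
k:     0  1  2  3  4  5  6  7
g(k):  0  0  1  1  2  2  3  3
So g(7) = 3.
Pile B is a plain Nim pile of size 13, so its Grundy value is 13.
By the Sprague-Grundy theorem, the Grundy value of a sum of independent games is the XOR of the component values.
Combined value = 3 ⊕ 13 = 14.

14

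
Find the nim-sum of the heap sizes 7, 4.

Write each in binary and XOR column by column:
  111  (7)
  100  (4)
  ---
  011  (3)

3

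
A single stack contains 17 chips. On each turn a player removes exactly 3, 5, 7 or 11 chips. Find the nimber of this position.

Build the Grundy sequence with g(k) = mex{g(k−s) : s ∈ {3, 5, 7, 11}, s ≤ k}:
k:     0  1  2  3  4  5  6  7  8  9 10 11 12 13 14 15 16 17
g(k):  0  0  0  1  1  1  2  2  2  3  0  3  4  1  0  3  0  1
So g(17) = 1.

1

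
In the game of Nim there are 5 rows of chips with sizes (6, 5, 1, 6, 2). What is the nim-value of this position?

6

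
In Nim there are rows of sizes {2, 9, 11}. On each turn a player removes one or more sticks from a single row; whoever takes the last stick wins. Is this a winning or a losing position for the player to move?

Nim-sum: 2 ^ 9 ^ 11 = 0.
The nim-sum is 0, so this is a P-position: the player to move is in a losing position under optimal play.

Losing position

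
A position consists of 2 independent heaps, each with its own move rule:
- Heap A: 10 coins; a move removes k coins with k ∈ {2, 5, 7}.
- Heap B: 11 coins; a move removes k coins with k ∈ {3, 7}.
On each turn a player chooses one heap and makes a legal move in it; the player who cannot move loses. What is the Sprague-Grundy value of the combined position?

0

Build the Grundy sequence for heap A with g(k) = mex{g(k−s) : s ∈ {2, 5, 7}, s ≤ k}:
k:     0  1  2  3  4  5  6  7  8  9 10
g(k):  0  0  1  1  0  2  1  3  2  2  0
So g(10) = 0.
Grundy values for heap B (subtraction set {3, 7}):
g(0) = mex{} = 0
g(1) = mex{} = 0
g(2) = mex{} = 0
g(3) = mex{0} = 1
g(4) = mex{0} = 1
g(5) = mex{0} = 1
g(6) = mex{1} = 0
g(7) = mex{0,1} = 2
g(8) = mex{0,1} = 2
g(9) = mex{0} = 1
g(10) = mex{1,2} = 0
g(11) = mex{1,2} = 0
So g(11) = 0.
By the Sprague-Grundy theorem, the Grundy value of a sum of independent games is the XOR of the component values.
Combined value = 0 ⊕ 0 = 0.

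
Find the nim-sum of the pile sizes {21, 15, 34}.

56

Nim-sum: 21 ^ 15 ^ 34 = 56.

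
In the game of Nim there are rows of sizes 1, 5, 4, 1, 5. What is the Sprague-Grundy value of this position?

4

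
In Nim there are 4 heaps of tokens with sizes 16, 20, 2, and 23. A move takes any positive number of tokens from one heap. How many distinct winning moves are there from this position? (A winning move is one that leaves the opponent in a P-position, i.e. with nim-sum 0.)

3

Compute the nim-sum pairwise:
16 XOR 20 = 4
4 XOR 2 = 6
6 XOR 23 = 17
The overall nim-sum is X = 17. A heap of size p has a winning move iff p XOR X < p (reduce it to p XOR X).
  16: 16 XOR 17 = 1 < 16 — winning move (to 1).
  20: 20 XOR 17 = 5 < 20 — winning move (to 5).
  2: 2 XOR 17 = 19 ≥ 2 — no move.
  23: 23 XOR 17 = 6 < 23 — winning move (to 6).
That gives 3 winning moves.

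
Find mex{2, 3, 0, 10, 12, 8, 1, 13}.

The values 0, 1, 2, 3 are all present; 4 is the first non-negative integer missing from the set.

4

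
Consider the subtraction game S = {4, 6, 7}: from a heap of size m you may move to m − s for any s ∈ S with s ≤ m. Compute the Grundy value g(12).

0

Grundy values for subtraction set {4, 6, 7}:
k:     0  1  2  3  4  5  6  7  8  9 10 11 12
g(k):  0  0  0  0  1  1  1  1  2  2  2  0  0
So g(12) = 0.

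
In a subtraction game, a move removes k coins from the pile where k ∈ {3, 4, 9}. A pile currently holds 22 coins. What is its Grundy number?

3

Compute g(0), g(1), … for moves {3, 4, 9}:
k:     0  1  2  3  4  5  6  7  8  9 10 11 12 13 14 15 16 17 18 19 20 21 22
g(k):  0  0  0  1  1  1  2  0  0  3  1  1  2  0  0  0  1  1  1  2  0  0  3
So g(22) = 3.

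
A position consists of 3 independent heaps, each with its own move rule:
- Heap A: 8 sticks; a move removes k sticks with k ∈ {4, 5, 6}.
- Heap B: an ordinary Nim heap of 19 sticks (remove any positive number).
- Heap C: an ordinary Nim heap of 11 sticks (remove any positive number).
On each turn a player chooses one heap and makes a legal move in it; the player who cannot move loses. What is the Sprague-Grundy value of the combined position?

26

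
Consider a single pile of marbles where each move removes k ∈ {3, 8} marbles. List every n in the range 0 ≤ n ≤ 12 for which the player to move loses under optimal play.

0, 1, 2, 6, 7, 11, 12

Compute g(0), g(1), … for moves {3, 8}:
g(0) = mex{} = 0
g(1) = mex{} = 0
g(2) = mex{} = 0
g(3) = mex{0} = 1
g(4) = mex{0} = 1
g(5) = mex{0} = 1
g(6) = mex{1} = 0
g(7) = mex{1} = 0
g(8) = mex{0,1} = 2
g(9) = mex{0} = 1
g(10) = mex{0} = 1
g(11) = mex{1,2} = 0
g(12) = mex{1} = 0
The P-positions (g = 0) in 0..12 are 0, 1, 2, 6, 7, 11, 12.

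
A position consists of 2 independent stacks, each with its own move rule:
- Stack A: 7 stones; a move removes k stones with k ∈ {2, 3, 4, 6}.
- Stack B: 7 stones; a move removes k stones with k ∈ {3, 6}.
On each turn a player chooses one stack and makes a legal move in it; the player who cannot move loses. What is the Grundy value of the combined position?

1

Build the Grundy sequence for stack A with g(k) = mex{g(k−s) : s ∈ {2, 3, 4, 6}, s ≤ k}:
k:     0  1  2  3  4  5  6  7
g(k):  0  0  1  1  2  2  3  3
So g(7) = 3.
For stack B, compute g(0), g(1), … with moves {3, 6}:
g(0) = mex{} = 0
g(1) = mex{} = 0
g(2) = mex{} = 0
g(3) = mex{0} = 1
g(4) = mex{0} = 1
g(5) = mex{0} = 1
g(6) = mex{0,1} = 2
g(7) = mex{0,1} = 2
So g(7) = 2.
By the Sprague-Grundy theorem, the Grundy value of a sum of independent games is the XOR of the component values.
Combined value = 3 ⊕ 2 = 1.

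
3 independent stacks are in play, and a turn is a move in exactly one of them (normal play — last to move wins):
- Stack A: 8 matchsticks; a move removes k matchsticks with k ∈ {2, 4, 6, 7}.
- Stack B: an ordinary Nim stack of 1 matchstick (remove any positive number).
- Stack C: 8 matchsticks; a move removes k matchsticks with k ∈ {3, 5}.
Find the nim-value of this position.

5

For stack A, compute g(0), g(1), … with moves {2, 4, 6, 7}:
k:     0  1  2  3  4  5  6  7  8
g(k):  0  0  1  1  2  2  3  3  4
So g(8) = 4.
Stack B is a plain Nim stack of size 1, so its Grundy value is 1.
Grundy values for stack C (subtraction set {3, 5}):
k:     0  1  2  3  4  5  6  7  8
g(k):  0  0  0  1  1  1  2  2  0
So g(8) = 0.
The value of a disjunctive sum is the nim-sum of the parts.
Combined value = 4 ⊕ 1 ⊕ 0 = 5.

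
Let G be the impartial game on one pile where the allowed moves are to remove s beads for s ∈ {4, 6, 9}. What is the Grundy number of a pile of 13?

Compute g(0), g(1), … for moves {4, 6, 9}:
g(0) = mex{} = 0
g(1) = mex{} = 0
g(2) = mex{} = 0
g(3) = mex{} = 0
g(4) = mex{0} = 1
g(5) = mex{0} = 1
g(6) = mex{0} = 1
g(7) = mex{0} = 1
g(8) = mex{0,1} = 2
g(9) = mex{0,1} = 2
g(10) = mex{0,1} = 2
g(11) = mex{0,1} = 2
g(12) = mex{0,1,2} = 3
g(13) = mex{1,2} = 0
So g(13) = 0.

0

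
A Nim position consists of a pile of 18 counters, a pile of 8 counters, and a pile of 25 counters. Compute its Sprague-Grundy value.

3

Compute the nim-sum pairwise:
18 ⊕ 8 = 26
26 ⊕ 25 = 3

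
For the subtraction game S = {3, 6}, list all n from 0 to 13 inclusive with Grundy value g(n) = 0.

0, 1, 2, 9, 10, 11

Grundy values for subtraction set {3, 6}:
g(0) = mex{} = 0
g(1) = mex{} = 0
g(2) = mex{} = 0
g(3) = mex{0} = 1
g(4) = mex{0} = 1
g(5) = mex{0} = 1
g(6) = mex{0,1} = 2
g(7) = mex{0,1} = 2
g(8) = mex{0,1} = 2
g(9) = mex{1,2} = 0
g(10) = mex{1,2} = 0
g(11) = mex{1,2} = 0
g(12) = mex{0,2} = 1
g(13) = mex{0,2} = 1
The P-positions (g = 0) in 0..13 are 0, 1, 2, 9, 10, 11.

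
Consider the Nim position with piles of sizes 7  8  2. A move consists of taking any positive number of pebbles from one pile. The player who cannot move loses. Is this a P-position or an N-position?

N-position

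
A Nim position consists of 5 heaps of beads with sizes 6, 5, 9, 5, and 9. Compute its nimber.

6

Nim-sum: 6 ^ 5 ^ 9 ^ 5 ^ 9 = 6.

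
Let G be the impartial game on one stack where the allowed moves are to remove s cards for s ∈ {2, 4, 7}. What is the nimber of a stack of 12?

Compute g(0), g(1), … for moves {2, 4, 7}:
g(0) = mex{} = 0
g(1) = mex{} = 0
g(2) = mex{0} = 1
g(3) = mex{0} = 1
g(4) = mex{0,1} = 2
g(5) = mex{0,1} = 2
g(6) = mex{1,2} = 0
g(7) = mex{0,1,2} = 3
g(8) = mex{0,2} = 1
g(9) = mex{1,2,3} = 0
g(10) = mex{0,1} = 2
g(11) = mex{0,2,3} = 1
g(12) = mex{1,2} = 0
So g(12) = 0.

0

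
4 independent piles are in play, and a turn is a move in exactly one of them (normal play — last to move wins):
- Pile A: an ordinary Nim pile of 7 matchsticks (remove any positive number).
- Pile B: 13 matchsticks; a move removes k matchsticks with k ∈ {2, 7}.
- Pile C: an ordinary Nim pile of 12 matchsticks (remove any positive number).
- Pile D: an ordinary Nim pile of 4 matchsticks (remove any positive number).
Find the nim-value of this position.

15

Pile A is a plain Nim pile of size 7, so its Grundy value is 7.
For pile B, compute g(0), g(1), … with moves {2, 7}:
k:     0  1  2  3  4  5  6  7  8  9 10 11 12 13
g(k):  0  0  1  1  0  0  1  1  2  0  0  1  1  0
So g(13) = 0.
Pile C is a plain Nim pile of size 12, so its Grundy value is 12.
Pile D is a plain Nim pile of size 4, so its Grundy value is 4.
The value of a disjunctive sum is the nim-sum of the parts.
Combined value = 7 XOR 0 XOR 12 XOR 4 = 15.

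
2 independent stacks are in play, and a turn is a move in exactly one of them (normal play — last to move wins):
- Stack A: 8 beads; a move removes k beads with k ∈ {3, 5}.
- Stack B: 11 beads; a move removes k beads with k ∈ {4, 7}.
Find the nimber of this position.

Build the Grundy sequence for stack A with g(k) = mex{g(k−s) : s ∈ {3, 5}, s ≤ k}:
g(0) = mex{} = 0
g(1) = mex{} = 0
g(2) = mex{} = 0
g(3) = mex{0} = 1
g(4) = mex{0} = 1
g(5) = mex{0} = 1
g(6) = mex{0,1} = 2
g(7) = mex{0,1} = 2
g(8) = mex{1} = 0
So g(8) = 0.
Grundy values for stack B (subtraction set {4, 7}):
k:     0  1  2  3  4  5  6  7  8  9 10 11
g(k):  0  0  0  0  1  1  1  1  2  2  2  0
So g(11) = 0.
By the Sprague-Grundy theorem, the Grundy value of a sum of independent games is the XOR of the component values.
Combined value = 0 ⊕ 0 = 0.

0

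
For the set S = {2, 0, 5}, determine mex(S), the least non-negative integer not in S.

1

0 is in the set but 1 is not, so the mex is 1.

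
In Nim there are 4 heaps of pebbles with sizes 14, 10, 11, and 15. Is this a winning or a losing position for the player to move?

Losing position

Nim-sum: 14 ⊕ 10 ⊕ 11 ⊕ 15 = 0.
The nim-sum is 0, so this is a P-position: the player to move is in a losing position under optimal play.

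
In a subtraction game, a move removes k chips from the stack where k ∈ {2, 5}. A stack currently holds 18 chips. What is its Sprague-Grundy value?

0

Compute g(0), g(1), … for moves {2, 5}:
k:     0  1  2  3  4  5  6  7  8  9 10 11 12 13 14 15 16 17 18
g(k):  0  0  1  1  0  2  1  0  0  1  1  0  2  1  0  0  1  1  0
So g(18) = 0.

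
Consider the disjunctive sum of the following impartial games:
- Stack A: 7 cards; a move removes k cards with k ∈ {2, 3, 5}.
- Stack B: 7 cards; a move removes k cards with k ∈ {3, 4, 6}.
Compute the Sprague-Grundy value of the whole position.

2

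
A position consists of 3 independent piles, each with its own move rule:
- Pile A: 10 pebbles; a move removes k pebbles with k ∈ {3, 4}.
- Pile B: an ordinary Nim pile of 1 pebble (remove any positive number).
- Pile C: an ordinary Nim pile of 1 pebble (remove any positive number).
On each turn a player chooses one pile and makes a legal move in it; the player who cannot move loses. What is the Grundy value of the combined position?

1

For pile A, compute g(0), g(1), … with moves {3, 4}:
g(0) = mex{} = 0
g(1) = mex{} = 0
g(2) = mex{} = 0
g(3) = mex{0} = 1
g(4) = mex{0} = 1
g(5) = mex{0} = 1
g(6) = mex{0,1} = 2
g(7) = mex{1} = 0
g(8) = mex{1} = 0
g(9) = mex{1,2} = 0
g(10) = mex{0,2} = 1
So g(10) = 1.
Pile B is a plain Nim pile of size 1, so its Grundy value is 1.
Pile C is a plain Nim pile of size 1, so its Grundy value is 1.
The value of a disjunctive sum is the nim-sum of the parts.
Combined value = 1 XOR 1 XOR 1 = 1.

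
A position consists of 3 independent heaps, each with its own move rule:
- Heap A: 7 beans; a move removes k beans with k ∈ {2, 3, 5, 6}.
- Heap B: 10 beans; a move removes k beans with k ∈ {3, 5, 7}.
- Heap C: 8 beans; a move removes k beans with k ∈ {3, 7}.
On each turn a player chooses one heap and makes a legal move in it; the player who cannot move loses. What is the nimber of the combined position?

1

For heap A, compute g(0), g(1), … with moves {2, 3, 5, 6}:
k:     0  1  2  3  4  5  6  7
g(k):  0  0  1  1  2  2  3  3
So g(7) = 3.
For heap B, compute g(0), g(1), … with moves {3, 5, 7}:
k:     0  1  2  3  4  5  6  7  8  9 10
g(k):  0  0  0  1  1  1  2  2  2  3  0
So g(10) = 0.
Grundy values for heap C (subtraction set {3, 7}):
k:     0  1  2  3  4  5  6  7  8
g(k):  0  0  0  1  1  1  0  2  2
So g(8) = 2.
By the Sprague-Grundy theorem, the Grundy value of a sum of independent games is the XOR of the component values.
Combined value = 3 XOR 0 XOR 2 = 1.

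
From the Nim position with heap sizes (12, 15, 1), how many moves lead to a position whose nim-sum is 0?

Nim-sum: 12 XOR 15 XOR 1 = 2.
The overall nim-sum is X = 2. A heap of size p has a winning move iff p XOR X < p (reduce it to p XOR X).
  12: 12 XOR 2 = 14 ≥ 12 — no move.
  15: 15 XOR 2 = 13 < 15 — winning move (to 13).
  1: 1 XOR 2 = 3 ≥ 1 — no move.
That gives 1 winning move.

1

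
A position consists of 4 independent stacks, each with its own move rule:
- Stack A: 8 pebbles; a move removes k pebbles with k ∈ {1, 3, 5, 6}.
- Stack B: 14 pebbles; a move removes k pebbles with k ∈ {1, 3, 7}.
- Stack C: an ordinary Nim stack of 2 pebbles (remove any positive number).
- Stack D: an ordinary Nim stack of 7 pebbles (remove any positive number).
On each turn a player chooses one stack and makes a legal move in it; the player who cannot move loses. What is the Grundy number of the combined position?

7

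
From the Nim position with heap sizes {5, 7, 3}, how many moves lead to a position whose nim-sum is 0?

3

Compute the nim-sum pairwise:
5 XOR 7 = 2
2 XOR 3 = 1
The overall nim-sum is X = 1. A heap of size p has a winning move iff p XOR X < p (reduce it to p XOR X).
  5: 5 XOR 1 = 4 < 5 — winning move (to 4).
  7: 7 XOR 1 = 6 < 7 — winning move (to 6).
  3: 3 XOR 1 = 2 < 3 — winning move (to 2).
That gives 3 winning moves.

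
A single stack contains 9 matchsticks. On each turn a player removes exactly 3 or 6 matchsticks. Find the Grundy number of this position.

0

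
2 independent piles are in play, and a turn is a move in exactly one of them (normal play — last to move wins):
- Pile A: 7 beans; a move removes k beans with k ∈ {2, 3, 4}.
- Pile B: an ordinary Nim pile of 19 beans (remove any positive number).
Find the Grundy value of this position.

Build the Grundy sequence for pile A with g(k) = mex{g(k−s) : s ∈ {2, 3, 4}, s ≤ k}:
k:     0  1  2  3  4  5  6  7
g(k):  0  0  1  1  2  2  0  0
So g(7) = 0.
Pile B is a plain Nim pile of size 19, so its Grundy value is 19.
By the Sprague-Grundy theorem, the Grundy value of a sum of independent games is the XOR of the component values.
Combined value = 0 ⊕ 19 = 19.

19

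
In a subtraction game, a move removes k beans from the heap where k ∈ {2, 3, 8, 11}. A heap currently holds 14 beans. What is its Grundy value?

2

Build the Grundy sequence with g(k) = mex{g(k−s) : s ∈ {2, 3, 8, 11}, s ≤ k}:
g(0) = mex{} = 0
g(1) = mex{} = 0
g(2) = mex{0} = 1
g(3) = mex{0} = 1
g(4) = mex{0,1} = 2
g(5) = mex{1} = 0
g(6) = mex{1,2} = 0
g(7) = mex{0,2} = 1
g(8) = mex{0} = 1
g(9) = mex{0,1} = 2
g(10) = mex{1} = 0
g(11) = mex{0,1,2} = 3
g(12) = mex{0,2} = 1
g(13) = mex{0,1,3} = 2
g(14) = mex{0,1,3} = 2
So g(14) = 2.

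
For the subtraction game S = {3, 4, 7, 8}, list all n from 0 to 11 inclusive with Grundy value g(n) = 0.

0, 1, 2, 11

Compute g(0), g(1), … for moves {3, 4, 7, 8}:
k:     0  1  2  3  4  5  6  7  8  9 10 11
g(k):  0  0  0  1  1  1  2  2  2  3  3  0
The P-positions (g = 0) in 0..11 are 0, 1, 2, 11.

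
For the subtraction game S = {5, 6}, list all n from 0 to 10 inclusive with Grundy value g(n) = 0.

0, 1, 2, 3, 4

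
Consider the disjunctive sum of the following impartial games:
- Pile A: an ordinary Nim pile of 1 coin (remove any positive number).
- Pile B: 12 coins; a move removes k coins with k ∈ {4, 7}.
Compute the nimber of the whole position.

Pile A is a plain Nim pile of size 1, so its Grundy value is 1.
Build the Grundy sequence for pile B with g(k) = mex{g(k−s) : s ∈ {4, 7}, s ≤ k}:
k:     0  1  2  3  4  5  6  7  8  9 10 11 12
g(k):  0  0  0  0  1  1  1  1  2  2  2  0  0
So g(12) = 0.
By the Sprague-Grundy theorem, the Grundy value of a sum of independent games is the XOR of the component values.
Combined value = 1 ⊕ 0 = 1.

1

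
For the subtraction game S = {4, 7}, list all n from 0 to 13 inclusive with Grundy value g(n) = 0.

0, 1, 2, 3, 11, 12, 13

Compute g(0), g(1), … for moves {4, 7}:
k:     0  1  2  3  4  5  6  7  8  9 10 11 12 13
g(k):  0  0  0  0  1  1  1  1  2  2  2  0  0  0
The P-positions (g = 0) in 0..13 are 0, 1, 2, 3, 11, 12, 13.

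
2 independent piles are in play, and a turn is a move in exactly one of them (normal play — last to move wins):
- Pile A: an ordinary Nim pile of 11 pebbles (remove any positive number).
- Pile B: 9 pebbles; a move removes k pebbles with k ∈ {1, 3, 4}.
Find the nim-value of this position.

Pile A is a plain Nim pile of size 11, so its Grundy value is 11.
Build the Grundy sequence for pile B with g(k) = mex{g(k−s) : s ∈ {1, 3, 4}, s ≤ k}:
k:     0  1  2  3  4  5  6  7  8  9
g(k):  0  1  0  1  2  3  2  0  1  0
So g(9) = 0.
The value of a disjunctive sum is the nim-sum of the parts.
Combined value = 11 XOR 0 = 11.

11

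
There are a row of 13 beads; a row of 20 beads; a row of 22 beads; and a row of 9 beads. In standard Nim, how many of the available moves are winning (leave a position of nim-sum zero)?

Nim-sum: 13 XOR 20 XOR 22 XOR 9 = 6.
The overall nim-sum is X = 6. A row of size p has a winning move iff p XOR X < p (reduce it to p XOR X).
  13: 13 XOR 6 = 11 < 13 — winning move (to 11).
  20: 20 XOR 6 = 18 < 20 — winning move (to 18).
  22: 22 XOR 6 = 16 < 22 — winning move (to 16).
  9: 9 XOR 6 = 15 ≥ 9 — no move.
That gives 3 winning moves.

3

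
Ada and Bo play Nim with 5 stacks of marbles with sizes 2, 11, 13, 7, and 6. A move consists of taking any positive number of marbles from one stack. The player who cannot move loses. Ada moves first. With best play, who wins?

In binary:
  0010  (2)
  1011  (11)
  1101  (13)
  0111  (7)
  0110  (6)
  ----
  0101  (5)
The nim-sum is 5 ≠ 0, so this is an N-position: the player to move can win; Ada has a winning move.

Ada wins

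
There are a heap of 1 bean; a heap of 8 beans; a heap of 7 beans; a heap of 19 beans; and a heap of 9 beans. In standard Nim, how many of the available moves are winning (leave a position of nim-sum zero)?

Write each in binary and XOR column by column:
  00001  (1)
  01000  (8)
  00111  (7)
  10011  (19)
  01001  (9)
  -----
  10100  (20)
The overall nim-sum is X = 20. A heap of size p has a winning move iff p XOR X < p (reduce it to p XOR X).
  1: 1 XOR 20 = 21 ≥ 1 — no move.
  8: 8 XOR 20 = 28 ≥ 8 — no move.
  7: 7 XOR 20 = 19 ≥ 7 — no move.
  19: 19 XOR 20 = 7 < 19 — winning move (to 7).
  9: 9 XOR 20 = 29 ≥ 9 — no move.
That gives 1 winning move.

1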